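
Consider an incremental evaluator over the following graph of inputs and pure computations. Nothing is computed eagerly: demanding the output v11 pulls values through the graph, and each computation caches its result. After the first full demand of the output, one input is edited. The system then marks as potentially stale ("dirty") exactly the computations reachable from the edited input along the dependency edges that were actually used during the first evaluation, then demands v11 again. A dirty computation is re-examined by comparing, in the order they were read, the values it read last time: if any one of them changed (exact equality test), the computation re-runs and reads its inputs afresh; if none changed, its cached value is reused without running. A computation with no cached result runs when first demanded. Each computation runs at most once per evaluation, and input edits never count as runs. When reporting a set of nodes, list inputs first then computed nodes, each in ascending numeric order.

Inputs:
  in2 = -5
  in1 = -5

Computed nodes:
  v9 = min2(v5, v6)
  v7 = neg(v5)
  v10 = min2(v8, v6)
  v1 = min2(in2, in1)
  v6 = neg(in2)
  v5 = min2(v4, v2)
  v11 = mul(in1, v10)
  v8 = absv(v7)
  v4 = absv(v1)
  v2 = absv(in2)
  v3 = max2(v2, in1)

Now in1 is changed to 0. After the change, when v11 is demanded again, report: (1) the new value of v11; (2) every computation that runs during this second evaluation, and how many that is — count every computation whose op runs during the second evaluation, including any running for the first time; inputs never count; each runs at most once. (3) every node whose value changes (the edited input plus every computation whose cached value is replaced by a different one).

Initial pass — values computed on the first demand:
  v1 = min2(-5, -5) = -5
  v2 = absv(-5) = 5
  v4 = absv(-5) = 5
  v5 = min2(5, 5) = 5
  v6 = neg(-5) = 5
  v7 = neg(5) = -5
  v8 = absv(-5) = 5
  v10 = min2(5, 5) = 5
  v11 = mul(-5, 5) = -25

Second demand — change propagation:
  v1: re-runs because in1 -5->0; new result -5 (unchanged).
  v4: re-examined; everything it read last time is the same (v1 unchanged) — cache 5 kept, no run.
  v5: re-examined; everything it read last time is the same (v4 unchanged, v2 unchanged) — cache 5 kept, no run.
  v7: re-examined; everything it read last time is the same (v5 unchanged) — cache -5 kept, no run.
  v8: re-examined; everything it read last time is the same (v7 unchanged) — cache 5 kept, no run.
  v10: re-examined; everything it read last time is the same (v8 unchanged, v6 unchanged) — cache 5 kept, no run.
  v11: re-runs because in1 -5->0; new result 0.

The important point: at v4 every value read last time is unchanged, so the dirty flag clears without a run.

v11 now evaluates to 0.
Run set: v1, v11 (2 run).
Changed values: in1, v11.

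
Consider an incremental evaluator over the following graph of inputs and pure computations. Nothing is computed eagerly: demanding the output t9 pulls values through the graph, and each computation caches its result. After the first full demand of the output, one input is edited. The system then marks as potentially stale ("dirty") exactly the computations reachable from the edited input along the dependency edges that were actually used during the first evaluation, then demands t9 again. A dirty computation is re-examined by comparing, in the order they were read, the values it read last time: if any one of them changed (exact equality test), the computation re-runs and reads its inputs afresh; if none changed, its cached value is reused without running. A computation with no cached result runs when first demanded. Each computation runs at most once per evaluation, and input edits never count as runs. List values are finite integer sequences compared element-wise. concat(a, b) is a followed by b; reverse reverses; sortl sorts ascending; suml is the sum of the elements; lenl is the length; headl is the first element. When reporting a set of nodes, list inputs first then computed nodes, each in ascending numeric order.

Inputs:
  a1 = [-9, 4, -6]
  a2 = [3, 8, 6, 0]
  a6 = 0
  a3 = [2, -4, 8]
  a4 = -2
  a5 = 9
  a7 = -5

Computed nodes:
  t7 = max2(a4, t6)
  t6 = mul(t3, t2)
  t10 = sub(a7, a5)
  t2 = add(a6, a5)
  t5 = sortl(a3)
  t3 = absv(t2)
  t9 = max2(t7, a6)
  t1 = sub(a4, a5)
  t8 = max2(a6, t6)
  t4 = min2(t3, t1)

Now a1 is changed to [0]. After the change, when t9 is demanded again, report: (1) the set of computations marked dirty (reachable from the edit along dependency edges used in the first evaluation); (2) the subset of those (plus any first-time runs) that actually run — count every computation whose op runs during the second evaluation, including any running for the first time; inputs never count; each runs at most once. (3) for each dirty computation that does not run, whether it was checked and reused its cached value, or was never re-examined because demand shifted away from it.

Initial pass — values computed on the first demand:
  t2 = add(0, 9) = 9
  t3 = absv(9) = 9
  t6 = mul(9, 9) = 81
  t7 = max2(-2, 81) = 81
  t9 = max2(81, 0) = 81

Second demand — change propagation:
  no demanded computation ever read a1, so the edit dirties nothing and nothing runs.

The important point: nothing the output needs ever reads a1, so the edit is invisible to it.

Dirty set: none.
Run set: none (0 run).
All dirty computations ended up running.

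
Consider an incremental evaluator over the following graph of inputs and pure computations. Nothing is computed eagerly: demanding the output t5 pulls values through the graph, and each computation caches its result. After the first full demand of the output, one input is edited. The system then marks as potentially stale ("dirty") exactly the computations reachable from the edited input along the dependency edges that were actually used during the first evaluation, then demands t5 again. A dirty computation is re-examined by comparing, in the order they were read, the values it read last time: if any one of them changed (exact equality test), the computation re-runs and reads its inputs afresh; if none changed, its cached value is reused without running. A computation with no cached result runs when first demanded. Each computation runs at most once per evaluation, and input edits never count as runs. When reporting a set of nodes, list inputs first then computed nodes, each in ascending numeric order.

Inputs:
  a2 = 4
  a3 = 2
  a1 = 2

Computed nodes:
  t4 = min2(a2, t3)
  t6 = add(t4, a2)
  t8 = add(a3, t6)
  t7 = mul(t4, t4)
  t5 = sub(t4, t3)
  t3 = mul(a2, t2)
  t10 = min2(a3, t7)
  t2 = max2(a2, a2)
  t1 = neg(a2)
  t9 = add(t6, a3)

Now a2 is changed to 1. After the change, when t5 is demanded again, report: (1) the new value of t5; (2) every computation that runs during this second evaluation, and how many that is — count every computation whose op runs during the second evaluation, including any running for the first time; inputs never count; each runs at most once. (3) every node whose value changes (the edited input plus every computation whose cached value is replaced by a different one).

Initial pass — values computed on the first demand:
  t2 = max2(4, 4) = 4
  t3 = mul(4, 4) = 16
  t4 = min2(4, 16) = 4
  t5 = sub(4, 16) = -12

Second demand — change propagation:
  t2: re-runs because a2 4->1; a2 4->1; new result 1.
  t3: re-runs because a2 4->1; t2 4->1; new result 1.
  t4: re-runs because a2 4->1; t3 16->1; new result 1.
  t5: re-runs because t4 4->1; t3 16->1; new result 0.

t5 now evaluates to 0.
Run set: t2, t3, t4, t5 (4 run).
Changed values: a2, t2, t3, t4, t5.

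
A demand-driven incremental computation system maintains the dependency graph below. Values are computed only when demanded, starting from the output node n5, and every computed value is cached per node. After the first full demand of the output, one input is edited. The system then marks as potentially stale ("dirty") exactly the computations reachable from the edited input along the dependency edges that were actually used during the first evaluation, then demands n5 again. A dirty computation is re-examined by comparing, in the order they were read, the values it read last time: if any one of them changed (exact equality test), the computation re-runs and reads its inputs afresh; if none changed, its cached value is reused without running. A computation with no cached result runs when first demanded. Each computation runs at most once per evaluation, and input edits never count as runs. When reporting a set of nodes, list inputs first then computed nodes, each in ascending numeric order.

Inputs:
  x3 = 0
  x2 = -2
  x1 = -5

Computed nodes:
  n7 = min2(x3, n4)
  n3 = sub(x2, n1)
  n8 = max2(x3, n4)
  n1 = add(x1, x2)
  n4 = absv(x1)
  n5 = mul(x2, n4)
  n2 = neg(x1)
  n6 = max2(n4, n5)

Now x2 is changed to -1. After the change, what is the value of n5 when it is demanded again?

New value of n5: -5.

First evaluation (everything demanded from the output):
  n4 = absv(-5) = 5
  n5 = mul(-2, 5) = -10

Propagation after the edit:
  n5: runs — x2 -2->-1; result -5.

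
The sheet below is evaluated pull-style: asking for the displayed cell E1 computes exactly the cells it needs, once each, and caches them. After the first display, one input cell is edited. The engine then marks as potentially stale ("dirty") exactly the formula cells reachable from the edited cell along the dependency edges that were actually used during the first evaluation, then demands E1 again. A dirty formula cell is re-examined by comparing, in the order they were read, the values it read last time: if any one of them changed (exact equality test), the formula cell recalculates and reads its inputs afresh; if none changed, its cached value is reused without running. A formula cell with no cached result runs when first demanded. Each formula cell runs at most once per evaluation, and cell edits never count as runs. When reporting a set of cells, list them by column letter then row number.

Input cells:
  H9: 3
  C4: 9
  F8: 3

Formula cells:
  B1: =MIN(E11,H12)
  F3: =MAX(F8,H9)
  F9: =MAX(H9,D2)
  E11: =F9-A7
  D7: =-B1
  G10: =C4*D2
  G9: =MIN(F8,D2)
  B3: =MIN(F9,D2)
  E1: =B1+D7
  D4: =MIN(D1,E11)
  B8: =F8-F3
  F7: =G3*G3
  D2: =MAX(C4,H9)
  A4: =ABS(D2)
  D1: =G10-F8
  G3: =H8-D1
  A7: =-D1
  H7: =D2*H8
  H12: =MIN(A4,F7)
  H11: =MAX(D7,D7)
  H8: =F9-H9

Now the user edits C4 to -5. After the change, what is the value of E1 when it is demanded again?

Demanding E1 again yields 0.

First demand of the output computes:
  D2 = MAX(9, 3) = 9
  A4 = ABS(9) = 9
  F9 = MAX(3, 9) = 9
  G10 = 9 * 9 = 81
  D1 = 81 - 3 = 78
  A7 = -(78) = -78
  E11 = 9 - -78 = 87
  H8 = 9 - 3 = 6
  G3 = 6 - 78 = -72
  F7 = -72 * -72 = 5184
  H12 = MIN(9, 5184) = 9
  B1 = MIN(87, 9) = 9
  D7 = -(9) = -9
  E1 = 9 + -9 = 0

After the edit, cleaning proceeds:
  D2: a read changed (C4 9->-5) — executes, giving 3.
  A4: a read changed (D2 9->3) — executes, giving 3.
  F9: a read changed (D2 9->3) — executes, giving 3.
  G10: a read changed (C4 9->-5; D2 9->3) — executes, giving -15.
  D1: a read changed (G10 81->-15) — executes, giving -18.
  A7: a read changed (D1 78->-18) — executes, giving 18.
  E11: a read changed (F9 9->3; A7 -78->18) — executes, giving -15.
  H8: a read changed (F9 9->3) — executes, giving 0.
  G3: a read changed (H8 6->0; D1 78->-18) — executes, giving 18.
  F7: a read changed (G3 -72->18; G3 -72->18) — executes, giving 324.
  H12: a read changed (A4 9->3; F7 5184->324) — executes, giving 3.
  B1: a read changed (E11 87->-15; H12 9->3) — executes, giving -15.
  D7: a read changed (B1 9->-15) — executes, giving 15.
  E1: a read changed (B1 9->-15; D7 -9->15) — executes, giving 0 — identical to its old value.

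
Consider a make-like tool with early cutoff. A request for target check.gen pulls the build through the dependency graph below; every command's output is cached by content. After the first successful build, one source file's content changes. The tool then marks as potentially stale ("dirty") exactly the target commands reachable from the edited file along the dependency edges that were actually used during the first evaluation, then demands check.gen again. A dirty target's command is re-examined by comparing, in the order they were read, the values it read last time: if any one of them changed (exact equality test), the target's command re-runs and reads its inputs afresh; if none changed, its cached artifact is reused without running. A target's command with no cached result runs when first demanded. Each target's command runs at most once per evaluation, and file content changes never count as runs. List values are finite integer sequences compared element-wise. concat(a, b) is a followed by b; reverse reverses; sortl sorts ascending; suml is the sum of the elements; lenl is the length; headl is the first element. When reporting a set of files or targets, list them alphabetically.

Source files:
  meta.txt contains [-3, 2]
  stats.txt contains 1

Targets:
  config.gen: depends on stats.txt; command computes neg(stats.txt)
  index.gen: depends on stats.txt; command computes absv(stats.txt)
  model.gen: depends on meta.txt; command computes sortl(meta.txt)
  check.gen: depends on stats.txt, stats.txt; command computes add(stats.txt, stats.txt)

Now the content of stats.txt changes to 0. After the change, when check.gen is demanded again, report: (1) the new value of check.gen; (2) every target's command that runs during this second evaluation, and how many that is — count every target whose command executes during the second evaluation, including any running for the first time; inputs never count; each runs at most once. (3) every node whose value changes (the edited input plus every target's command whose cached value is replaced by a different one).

First demand of the output computes:
  check.gen = add(1, 1) = 2

After the edit, cleaning proceeds:
  check.gen: a read changed (stats.txt 1->0; stats.txt 1->0) — executes, giving 0.

Demanding check.gen again yields 0.
1 target commands run: check.gen.
The nodes whose values change: check.gen, stats.txt.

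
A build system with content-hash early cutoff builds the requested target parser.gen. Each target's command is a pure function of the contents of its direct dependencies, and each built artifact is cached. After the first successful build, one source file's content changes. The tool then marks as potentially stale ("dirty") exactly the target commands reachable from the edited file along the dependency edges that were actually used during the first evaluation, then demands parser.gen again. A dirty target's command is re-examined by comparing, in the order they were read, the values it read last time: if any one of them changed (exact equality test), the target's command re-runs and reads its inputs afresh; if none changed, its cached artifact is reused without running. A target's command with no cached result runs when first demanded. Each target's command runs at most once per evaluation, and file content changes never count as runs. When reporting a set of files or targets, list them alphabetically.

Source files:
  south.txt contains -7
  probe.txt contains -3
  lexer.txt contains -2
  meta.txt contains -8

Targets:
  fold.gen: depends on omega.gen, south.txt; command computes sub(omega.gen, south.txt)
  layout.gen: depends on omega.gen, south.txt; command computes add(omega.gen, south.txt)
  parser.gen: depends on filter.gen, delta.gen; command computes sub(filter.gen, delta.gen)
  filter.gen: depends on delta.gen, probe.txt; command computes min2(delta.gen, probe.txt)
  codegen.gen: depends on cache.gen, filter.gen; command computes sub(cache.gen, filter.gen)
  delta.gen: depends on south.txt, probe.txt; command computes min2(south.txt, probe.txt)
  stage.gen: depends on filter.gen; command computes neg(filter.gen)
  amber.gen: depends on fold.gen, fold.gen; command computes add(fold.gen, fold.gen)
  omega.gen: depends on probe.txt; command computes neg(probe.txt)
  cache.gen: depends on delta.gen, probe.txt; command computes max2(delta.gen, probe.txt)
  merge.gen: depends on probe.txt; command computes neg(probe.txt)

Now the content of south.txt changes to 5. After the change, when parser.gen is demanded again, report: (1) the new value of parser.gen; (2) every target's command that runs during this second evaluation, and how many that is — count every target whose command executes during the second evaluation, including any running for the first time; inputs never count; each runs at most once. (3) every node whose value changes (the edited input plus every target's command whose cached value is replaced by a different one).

New value of parser.gen: 0.
Target commands that run: delta.gen, filter.gen, parser.gen — 3 in total.
Values that change: delta.gen, filter.gen, south.txt.

First evaluation (everything demanded from the output):
  delta.gen = min2(-7, -3) = -7
  filter.gen = min2(-7, -3) = -7
  parser.gen = sub(-7, -7) = 0

Propagation after the edit:
  delta.gen: runs — south.txt -7->5; result -3.
  filter.gen: runs — delta.gen -7->-3; result -3.
  parser.gen: runs — filter.gen -7->-3; delta.gen -7->-3; result 0 (same value as before).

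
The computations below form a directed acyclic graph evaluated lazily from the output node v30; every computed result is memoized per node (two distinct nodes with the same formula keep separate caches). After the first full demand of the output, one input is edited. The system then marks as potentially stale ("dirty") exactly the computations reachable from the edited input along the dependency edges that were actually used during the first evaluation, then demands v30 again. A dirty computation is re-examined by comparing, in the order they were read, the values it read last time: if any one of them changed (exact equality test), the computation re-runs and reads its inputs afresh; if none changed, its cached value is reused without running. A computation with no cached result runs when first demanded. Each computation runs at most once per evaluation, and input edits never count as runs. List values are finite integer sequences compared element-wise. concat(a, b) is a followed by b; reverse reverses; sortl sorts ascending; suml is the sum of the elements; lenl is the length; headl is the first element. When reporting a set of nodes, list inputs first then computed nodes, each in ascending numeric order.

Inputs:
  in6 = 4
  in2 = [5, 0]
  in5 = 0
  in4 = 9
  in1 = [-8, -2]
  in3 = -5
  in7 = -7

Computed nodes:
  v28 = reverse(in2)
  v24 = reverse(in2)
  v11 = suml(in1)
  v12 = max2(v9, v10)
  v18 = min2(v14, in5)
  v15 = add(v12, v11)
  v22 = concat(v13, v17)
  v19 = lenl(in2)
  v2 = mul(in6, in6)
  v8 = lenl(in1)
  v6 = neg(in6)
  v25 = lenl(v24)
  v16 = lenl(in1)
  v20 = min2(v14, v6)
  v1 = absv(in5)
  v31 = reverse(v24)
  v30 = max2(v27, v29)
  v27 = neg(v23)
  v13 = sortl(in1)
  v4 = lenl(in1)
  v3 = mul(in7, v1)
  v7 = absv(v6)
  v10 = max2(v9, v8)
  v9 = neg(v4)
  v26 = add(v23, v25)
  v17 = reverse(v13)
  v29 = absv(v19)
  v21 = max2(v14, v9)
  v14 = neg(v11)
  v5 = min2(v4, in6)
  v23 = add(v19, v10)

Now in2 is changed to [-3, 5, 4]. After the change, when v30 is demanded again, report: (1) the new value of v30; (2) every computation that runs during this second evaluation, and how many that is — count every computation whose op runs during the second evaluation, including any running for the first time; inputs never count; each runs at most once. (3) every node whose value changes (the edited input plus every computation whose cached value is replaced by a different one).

First demand of the output computes:
  v4 = lenl([-8, -2]) = 2
  v8 = lenl([-8, -2]) = 2
  v9 = neg(2) = -2
  v10 = max2(-2, 2) = 2
  v19 = lenl([5, 0]) = 2
  v23 = add(2, 2) = 4
  v27 = neg(4) = -4
  v29 = absv(2) = 2
  v30 = max2(-4, 2) = 2

After the edit, cleaning proceeds:
  v19: a read changed (in2 [5, 0]->[-3, 5, 4]) — executes, giving 3.
  v23: a read changed (v19 2->3) — executes, giving 5.
  v27: a read changed (v23 4->5) — executes, giving -5.
  v29: a read changed (v19 2->3) — executes, giving 3.
  v30: a read changed (v27 -4->-5; v29 2->3) — executes, giving 3.

Demanding v30 again yields 3.
5 computations run: v19, v23, v27, v29, v30.
The nodes whose values change: in2, v19, v23, v27, v29, v30.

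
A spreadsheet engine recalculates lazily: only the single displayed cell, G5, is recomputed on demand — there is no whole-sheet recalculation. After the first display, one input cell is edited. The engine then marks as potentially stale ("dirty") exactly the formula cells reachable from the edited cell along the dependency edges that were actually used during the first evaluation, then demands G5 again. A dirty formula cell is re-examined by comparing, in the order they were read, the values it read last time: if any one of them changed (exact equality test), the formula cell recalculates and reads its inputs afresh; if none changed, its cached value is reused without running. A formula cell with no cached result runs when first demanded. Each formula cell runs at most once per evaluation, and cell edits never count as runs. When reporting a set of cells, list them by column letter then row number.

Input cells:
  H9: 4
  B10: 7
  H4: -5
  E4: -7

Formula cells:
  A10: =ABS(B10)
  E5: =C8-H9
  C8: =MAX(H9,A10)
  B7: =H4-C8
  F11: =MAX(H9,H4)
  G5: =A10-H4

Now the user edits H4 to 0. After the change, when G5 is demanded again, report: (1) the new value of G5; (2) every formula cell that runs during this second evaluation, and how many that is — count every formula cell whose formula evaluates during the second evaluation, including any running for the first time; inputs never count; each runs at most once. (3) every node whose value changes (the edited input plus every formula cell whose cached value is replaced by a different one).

New value of G5: 7.
Formula cells that run: G5 — 1 in total.
Values that change: G5, H4.

First evaluation (everything demanded from the output):
  A10 = ABS(7) = 7
  G5 = 7 - -5 = 12

Propagation after the edit:
  G5: runs — H4 -5->0; result 7.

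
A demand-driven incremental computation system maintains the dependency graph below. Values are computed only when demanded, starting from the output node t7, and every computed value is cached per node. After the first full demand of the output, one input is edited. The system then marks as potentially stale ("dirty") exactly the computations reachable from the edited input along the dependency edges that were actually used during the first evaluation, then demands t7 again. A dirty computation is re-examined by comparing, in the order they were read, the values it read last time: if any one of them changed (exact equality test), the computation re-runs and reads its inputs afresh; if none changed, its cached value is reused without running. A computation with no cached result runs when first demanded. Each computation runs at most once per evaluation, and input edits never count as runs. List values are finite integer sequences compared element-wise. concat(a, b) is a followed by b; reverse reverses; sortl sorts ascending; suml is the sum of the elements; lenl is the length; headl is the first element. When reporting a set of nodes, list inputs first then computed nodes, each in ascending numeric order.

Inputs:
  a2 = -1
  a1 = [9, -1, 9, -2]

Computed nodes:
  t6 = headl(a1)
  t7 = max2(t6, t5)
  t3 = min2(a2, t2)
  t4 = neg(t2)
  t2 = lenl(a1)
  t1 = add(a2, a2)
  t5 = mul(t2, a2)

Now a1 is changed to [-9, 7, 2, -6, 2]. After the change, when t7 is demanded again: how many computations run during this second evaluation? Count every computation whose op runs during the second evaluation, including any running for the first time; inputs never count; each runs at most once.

First evaluation (everything demanded from the output):
  t2 = lenl([9, -1, 9, -2]) = 4
  t5 = mul(4, -1) = -4
  t6 = headl([9, -1, 9, -2]) = 9
  t7 = max2(9, -4) = 9

Propagation after the edit:
  t2: runs — a1 [9, -1, 9, -2]->[-9, 7, 2, -6, 2]; result 5.
  t5: runs — t2 4->5; result -5.
  t6: runs — a1 [9, -1, 9, -2]->[-9, 7, 2, -6, 2]; result -9.
  t7: runs — t6 9->-9; t5 -4->-5; result -5.

Computations that run: t2, t5, t6, t7 — 4 in total.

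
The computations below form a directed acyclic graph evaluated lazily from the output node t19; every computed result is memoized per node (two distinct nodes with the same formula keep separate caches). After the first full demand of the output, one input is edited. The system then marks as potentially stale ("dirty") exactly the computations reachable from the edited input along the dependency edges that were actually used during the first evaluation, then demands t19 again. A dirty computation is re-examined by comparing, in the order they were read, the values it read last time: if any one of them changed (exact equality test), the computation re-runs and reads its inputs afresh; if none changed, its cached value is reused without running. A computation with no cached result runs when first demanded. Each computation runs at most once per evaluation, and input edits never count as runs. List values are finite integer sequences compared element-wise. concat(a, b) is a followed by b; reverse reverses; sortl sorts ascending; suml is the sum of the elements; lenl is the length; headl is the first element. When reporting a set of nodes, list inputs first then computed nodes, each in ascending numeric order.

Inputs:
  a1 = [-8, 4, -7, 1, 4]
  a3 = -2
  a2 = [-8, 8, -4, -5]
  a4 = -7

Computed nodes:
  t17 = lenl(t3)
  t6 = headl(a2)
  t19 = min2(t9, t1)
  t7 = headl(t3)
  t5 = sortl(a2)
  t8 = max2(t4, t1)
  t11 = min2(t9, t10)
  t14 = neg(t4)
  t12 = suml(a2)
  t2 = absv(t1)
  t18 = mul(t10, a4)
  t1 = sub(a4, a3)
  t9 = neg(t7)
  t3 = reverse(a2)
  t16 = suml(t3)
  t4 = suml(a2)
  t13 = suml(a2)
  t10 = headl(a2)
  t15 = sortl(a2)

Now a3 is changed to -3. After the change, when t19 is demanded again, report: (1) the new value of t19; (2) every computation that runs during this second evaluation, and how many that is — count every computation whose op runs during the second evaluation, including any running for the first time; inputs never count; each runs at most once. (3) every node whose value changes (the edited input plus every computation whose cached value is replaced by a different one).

Demanding t19 again yields -4.
2 computations run: t1, t19.
The nodes whose values change: a3, t1, t19.

First demand of the output computes:
  t1 = sub(-7, -2) = -5
  t3 = reverse([-8, 8, -4, -5]) = [-5, -4, 8, -8]
  t7 = headl([-5, -4, 8, -8]) = -5
  t9 = neg(-5) = 5
  t19 = min2(5, -5) = -5

After the edit, cleaning proceeds:
  t1: a read changed (a3 -2->-3) — executes, giving -4.
  t19: a read changed (t1 -5->-4) — executes, giving -4.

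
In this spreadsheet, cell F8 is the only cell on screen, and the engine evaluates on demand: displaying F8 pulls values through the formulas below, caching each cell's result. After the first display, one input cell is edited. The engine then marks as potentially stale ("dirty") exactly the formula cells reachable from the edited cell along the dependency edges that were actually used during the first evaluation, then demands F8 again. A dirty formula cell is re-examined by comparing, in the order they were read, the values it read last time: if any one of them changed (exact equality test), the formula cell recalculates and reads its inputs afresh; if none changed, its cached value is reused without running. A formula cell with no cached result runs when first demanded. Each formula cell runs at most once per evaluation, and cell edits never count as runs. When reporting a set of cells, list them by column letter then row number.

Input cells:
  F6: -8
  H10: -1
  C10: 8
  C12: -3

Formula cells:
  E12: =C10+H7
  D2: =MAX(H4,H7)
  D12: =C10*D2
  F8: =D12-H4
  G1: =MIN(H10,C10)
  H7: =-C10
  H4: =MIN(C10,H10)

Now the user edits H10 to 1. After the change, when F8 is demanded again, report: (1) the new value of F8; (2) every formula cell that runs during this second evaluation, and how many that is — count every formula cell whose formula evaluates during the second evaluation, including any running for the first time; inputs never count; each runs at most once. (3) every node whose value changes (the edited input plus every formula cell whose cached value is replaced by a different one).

F8 now evaluates to 7.
Run set: D2, D12, F8, H4 (4 run).
Changed values: D2, D12, F8, H4, H10.

Initial pass — values computed on the first demand:
  H4 = MIN(8, -1) = -1
  H7 = -(8) = -8
  D2 = MAX(-1, -8) = -1
  D12 = 8 * -1 = -8
  F8 = -8 - -1 = -7

Second demand — change propagation:
  H4: re-runs because H10 -1->1; new result 1.
  D2: re-runs because H4 -1->1; new result 1.
  D12: re-runs because D2 -1->1; new result 8.
  F8: re-runs because D12 -8->8; H4 -1->1; new result 7.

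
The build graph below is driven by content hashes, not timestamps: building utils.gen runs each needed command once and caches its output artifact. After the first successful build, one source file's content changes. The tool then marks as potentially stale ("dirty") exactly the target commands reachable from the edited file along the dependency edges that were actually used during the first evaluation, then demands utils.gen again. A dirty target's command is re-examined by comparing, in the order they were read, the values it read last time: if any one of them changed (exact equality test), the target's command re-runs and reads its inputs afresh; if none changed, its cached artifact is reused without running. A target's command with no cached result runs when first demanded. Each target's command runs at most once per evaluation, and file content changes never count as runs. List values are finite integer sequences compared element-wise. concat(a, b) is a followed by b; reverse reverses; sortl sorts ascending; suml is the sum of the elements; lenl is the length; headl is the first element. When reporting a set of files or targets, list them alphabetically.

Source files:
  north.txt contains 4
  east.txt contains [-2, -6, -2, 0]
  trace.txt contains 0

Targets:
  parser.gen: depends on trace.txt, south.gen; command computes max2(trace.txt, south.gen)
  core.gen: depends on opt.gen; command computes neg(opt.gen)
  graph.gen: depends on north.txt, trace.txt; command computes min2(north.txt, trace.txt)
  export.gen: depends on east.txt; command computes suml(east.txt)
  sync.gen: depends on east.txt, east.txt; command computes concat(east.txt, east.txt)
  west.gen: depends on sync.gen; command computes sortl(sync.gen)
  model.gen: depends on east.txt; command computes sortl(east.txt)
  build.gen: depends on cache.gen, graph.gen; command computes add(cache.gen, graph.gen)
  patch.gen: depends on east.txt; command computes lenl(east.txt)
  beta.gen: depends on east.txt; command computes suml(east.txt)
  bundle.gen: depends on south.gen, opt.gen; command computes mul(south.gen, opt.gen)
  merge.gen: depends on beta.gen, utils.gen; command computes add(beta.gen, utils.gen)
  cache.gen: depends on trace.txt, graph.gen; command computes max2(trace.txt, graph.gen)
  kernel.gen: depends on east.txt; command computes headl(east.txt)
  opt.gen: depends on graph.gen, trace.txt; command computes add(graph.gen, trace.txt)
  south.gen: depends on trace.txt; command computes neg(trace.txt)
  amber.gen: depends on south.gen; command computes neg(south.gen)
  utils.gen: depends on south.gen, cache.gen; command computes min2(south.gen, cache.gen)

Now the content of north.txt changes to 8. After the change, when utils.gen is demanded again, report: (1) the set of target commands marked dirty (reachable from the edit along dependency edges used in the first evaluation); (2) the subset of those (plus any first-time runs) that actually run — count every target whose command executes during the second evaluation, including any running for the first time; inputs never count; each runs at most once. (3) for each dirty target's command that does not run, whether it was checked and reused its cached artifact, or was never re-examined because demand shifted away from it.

Dirty set: cache.gen, graph.gen, utils.gen.
Run set: graph.gen (1 run).
Re-examined without running (cache reused): cache.gen, utils.gen.
The important point: graph.gen recomputes to an identical value, and the output ends up unchanged.

Initial pass — values computed on the first demand:
  graph.gen = min2(4, 0) = 0
  cache.gen = max2(0, 0) = 0
  south.gen = neg(0) = 0
  utils.gen = min2(0, 0) = 0

Second demand — change propagation:
  graph.gen: re-runs because north.txt 4->8; new result 0 (unchanged).
  cache.gen: re-examined; everything it read last time is the same (trace.txt unchanged, graph.gen unchanged) — cache 0 kept, no run.
  utils.gen: re-examined; everything it read last time is the same (south.gen unchanged, cache.gen unchanged) — cache 0 kept, no run.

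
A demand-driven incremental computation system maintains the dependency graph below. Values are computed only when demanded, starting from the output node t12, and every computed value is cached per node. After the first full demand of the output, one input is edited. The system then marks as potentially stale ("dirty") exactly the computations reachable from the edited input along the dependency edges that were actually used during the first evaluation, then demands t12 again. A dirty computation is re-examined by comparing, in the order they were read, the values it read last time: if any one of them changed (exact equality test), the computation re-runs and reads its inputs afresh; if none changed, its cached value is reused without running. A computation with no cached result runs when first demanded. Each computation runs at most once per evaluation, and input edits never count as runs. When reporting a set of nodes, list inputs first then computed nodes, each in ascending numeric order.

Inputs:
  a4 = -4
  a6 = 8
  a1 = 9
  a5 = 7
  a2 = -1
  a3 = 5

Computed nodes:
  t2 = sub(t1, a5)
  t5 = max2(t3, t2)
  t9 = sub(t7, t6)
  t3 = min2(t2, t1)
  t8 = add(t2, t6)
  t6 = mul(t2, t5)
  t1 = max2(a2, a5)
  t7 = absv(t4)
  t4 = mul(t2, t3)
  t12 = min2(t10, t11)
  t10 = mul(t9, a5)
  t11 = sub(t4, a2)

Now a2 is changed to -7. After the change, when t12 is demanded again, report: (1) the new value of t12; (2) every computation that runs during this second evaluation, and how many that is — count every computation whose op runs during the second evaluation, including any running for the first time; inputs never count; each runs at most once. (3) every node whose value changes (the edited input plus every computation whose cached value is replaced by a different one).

New value of t12: 0.
Computations that run: t1, t11, t12 — 3 in total.
Values that change: a2, t11.
Key observation: the cutoff stops propagation at t2 — its inputs' values are unchanged, so it reuses its cache.

First evaluation (everything demanded from the output):
  t1 = max2(-1, 7) = 7
  t2 = sub(7, 7) = 0
  t3 = min2(0, 7) = 0
  t4 = mul(0, 0) = 0
  t5 = max2(0, 0) = 0
  t6 = mul(0, 0) = 0
  t7 = absv(0) = 0
  t9 = sub(0, 0) = 0
  t10 = mul(0, 7) = 0
  t11 = sub(0, -1) = 1
  t12 = min2(0, 1) = 0

Propagation after the edit:
  t1: runs — a2 -1->-7; result 7 (same value as before).
  t2: checked — values it read are unchanged (t1 unchanged, a5 unchanged); reused cached 0 without running.
  t3: checked — values it read are unchanged (t2 unchanged, t1 unchanged); reused cached 0 without running.
  t4: checked — values it read are unchanged (t2 unchanged, t3 unchanged); reused cached 0 without running.
  t5: checked — values it read are unchanged (t3 unchanged, t2 unchanged); reused cached 0 without running.
  t6: checked — values it read are unchanged (t2 unchanged, t5 unchanged); reused cached 0 without running.
  t7: checked — values it read are unchanged (t4 unchanged); reused cached 0 without running.
  t9: checked — values it read are unchanged (t7 unchanged, t6 unchanged); reused cached 0 without running.
  t10: checked — values it read are unchanged (t9 unchanged, a5 unchanged); reused cached 0 without running.
  t11: runs — a2 -1->-7; result 7.
  t12: runs — t11 1->7; result 0 (same value as before).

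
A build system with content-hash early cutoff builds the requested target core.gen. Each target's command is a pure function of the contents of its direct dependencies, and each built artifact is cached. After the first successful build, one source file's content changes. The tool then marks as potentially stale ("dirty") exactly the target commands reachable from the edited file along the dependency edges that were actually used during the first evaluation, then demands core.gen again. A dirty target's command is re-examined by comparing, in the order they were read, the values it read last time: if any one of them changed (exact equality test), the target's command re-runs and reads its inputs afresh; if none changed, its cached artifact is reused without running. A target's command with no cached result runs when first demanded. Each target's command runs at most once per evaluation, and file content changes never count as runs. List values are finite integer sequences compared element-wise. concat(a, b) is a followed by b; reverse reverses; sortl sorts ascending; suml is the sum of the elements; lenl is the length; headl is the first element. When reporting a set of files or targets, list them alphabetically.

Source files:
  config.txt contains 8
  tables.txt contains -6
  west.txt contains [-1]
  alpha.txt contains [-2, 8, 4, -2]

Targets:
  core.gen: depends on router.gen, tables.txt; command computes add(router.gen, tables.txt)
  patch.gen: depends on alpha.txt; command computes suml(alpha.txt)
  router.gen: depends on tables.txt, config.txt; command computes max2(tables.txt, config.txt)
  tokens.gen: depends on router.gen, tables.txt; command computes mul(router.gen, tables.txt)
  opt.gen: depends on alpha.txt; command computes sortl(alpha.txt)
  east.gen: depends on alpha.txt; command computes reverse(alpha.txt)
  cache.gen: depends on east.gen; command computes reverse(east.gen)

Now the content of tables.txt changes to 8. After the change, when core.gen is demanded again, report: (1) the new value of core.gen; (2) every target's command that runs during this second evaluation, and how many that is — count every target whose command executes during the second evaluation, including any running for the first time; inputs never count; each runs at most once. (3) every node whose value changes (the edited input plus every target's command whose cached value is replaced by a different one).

New value of core.gen: 16.
Target commands that run: core.gen, router.gen — 2 in total.
Values that change: core.gen, tables.txt.

First evaluation (everything demanded from the output):
  router.gen = max2(-6, 8) = 8
  core.gen = add(8, -6) = 2

Propagation after the edit:
  router.gen: runs — tables.txt -6->8; result 8 (same value as before).
  core.gen: runs — tables.txt -6->8; result 16.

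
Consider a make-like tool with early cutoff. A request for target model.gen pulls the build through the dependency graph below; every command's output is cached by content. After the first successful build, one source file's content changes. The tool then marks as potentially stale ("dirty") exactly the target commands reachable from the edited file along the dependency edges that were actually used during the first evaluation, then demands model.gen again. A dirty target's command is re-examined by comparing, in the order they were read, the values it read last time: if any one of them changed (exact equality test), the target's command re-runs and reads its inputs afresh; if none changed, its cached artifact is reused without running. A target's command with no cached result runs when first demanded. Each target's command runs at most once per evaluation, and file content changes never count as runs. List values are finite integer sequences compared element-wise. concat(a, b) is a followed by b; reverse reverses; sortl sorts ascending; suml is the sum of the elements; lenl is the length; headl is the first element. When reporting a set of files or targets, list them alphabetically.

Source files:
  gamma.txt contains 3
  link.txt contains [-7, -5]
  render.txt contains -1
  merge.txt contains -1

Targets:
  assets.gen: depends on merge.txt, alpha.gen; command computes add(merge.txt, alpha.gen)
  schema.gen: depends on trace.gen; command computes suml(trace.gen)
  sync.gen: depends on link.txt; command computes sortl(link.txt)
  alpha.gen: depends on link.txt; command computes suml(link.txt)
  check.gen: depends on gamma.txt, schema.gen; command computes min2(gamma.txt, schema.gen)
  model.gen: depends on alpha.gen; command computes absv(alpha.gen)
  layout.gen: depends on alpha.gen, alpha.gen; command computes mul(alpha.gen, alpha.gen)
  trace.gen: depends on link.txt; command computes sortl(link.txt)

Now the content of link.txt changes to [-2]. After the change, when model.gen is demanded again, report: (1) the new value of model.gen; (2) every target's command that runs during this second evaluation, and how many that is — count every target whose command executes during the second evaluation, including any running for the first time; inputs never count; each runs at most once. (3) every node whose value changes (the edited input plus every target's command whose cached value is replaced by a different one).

Demanding model.gen again yields 2.
2 target commands run: alpha.gen, model.gen.
The nodes whose values change: alpha.gen, link.txt, model.gen.

First demand of the output computes:
  alpha.gen = suml([-7, -5]) = -12
  model.gen = absv(-12) = 12

After the edit, cleaning proceeds:
  alpha.gen: a read changed (link.txt [-7, -5]->[-2]) — executes, giving -2.
  model.gen: a read changed (alpha.gen -12->-2) — executes, giving 2.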